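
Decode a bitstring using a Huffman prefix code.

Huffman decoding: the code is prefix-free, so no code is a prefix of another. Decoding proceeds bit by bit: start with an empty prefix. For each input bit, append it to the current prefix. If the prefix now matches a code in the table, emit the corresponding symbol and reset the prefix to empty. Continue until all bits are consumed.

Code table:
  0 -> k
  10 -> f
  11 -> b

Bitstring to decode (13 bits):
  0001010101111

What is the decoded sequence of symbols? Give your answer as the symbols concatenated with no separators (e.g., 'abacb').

Bit 0: prefix='0' -> emit 'k', reset
Bit 1: prefix='0' -> emit 'k', reset
Bit 2: prefix='0' -> emit 'k', reset
Bit 3: prefix='1' (no match yet)
Bit 4: prefix='10' -> emit 'f', reset
Bit 5: prefix='1' (no match yet)
Bit 6: prefix='10' -> emit 'f', reset
Bit 7: prefix='1' (no match yet)
Bit 8: prefix='10' -> emit 'f', reset
Bit 9: prefix='1' (no match yet)
Bit 10: prefix='11' -> emit 'b', reset
Bit 11: prefix='1' (no match yet)
Bit 12: prefix='11' -> emit 'b', reset

Answer: kkkfffbb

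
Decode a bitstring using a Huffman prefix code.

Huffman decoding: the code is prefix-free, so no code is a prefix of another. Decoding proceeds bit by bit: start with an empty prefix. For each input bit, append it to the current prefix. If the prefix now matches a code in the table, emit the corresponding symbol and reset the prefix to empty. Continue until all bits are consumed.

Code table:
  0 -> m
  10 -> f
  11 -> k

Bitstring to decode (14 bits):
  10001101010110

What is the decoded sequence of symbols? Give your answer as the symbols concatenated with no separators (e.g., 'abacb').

Answer: fmmkmffkm

Derivation:
Bit 0: prefix='1' (no match yet)
Bit 1: prefix='10' -> emit 'f', reset
Bit 2: prefix='0' -> emit 'm', reset
Bit 3: prefix='0' -> emit 'm', reset
Bit 4: prefix='1' (no match yet)
Bit 5: prefix='11' -> emit 'k', reset
Bit 6: prefix='0' -> emit 'm', reset
Bit 7: prefix='1' (no match yet)
Bit 8: prefix='10' -> emit 'f', reset
Bit 9: prefix='1' (no match yet)
Bit 10: prefix='10' -> emit 'f', reset
Bit 11: prefix='1' (no match yet)
Bit 12: prefix='11' -> emit 'k', reset
Bit 13: prefix='0' -> emit 'm', reset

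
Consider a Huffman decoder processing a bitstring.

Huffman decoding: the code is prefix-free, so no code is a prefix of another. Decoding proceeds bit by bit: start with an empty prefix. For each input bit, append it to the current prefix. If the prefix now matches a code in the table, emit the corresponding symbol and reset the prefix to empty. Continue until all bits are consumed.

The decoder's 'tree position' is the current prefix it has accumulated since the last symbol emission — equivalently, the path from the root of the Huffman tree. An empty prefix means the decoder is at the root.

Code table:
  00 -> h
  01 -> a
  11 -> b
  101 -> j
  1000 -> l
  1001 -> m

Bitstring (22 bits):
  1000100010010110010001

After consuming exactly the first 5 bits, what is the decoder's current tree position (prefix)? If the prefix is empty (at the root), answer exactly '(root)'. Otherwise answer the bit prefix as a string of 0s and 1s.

Bit 0: prefix='1' (no match yet)
Bit 1: prefix='10' (no match yet)
Bit 2: prefix='100' (no match yet)
Bit 3: prefix='1000' -> emit 'l', reset
Bit 4: prefix='1' (no match yet)

Answer: 1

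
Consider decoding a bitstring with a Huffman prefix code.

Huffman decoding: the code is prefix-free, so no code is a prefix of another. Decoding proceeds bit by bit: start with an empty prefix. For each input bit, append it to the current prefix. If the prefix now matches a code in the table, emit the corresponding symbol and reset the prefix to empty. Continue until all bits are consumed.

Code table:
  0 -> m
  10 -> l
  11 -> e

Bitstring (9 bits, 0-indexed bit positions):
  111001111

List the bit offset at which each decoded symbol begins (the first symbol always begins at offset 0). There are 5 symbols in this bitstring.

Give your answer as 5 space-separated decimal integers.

Bit 0: prefix='1' (no match yet)
Bit 1: prefix='11' -> emit 'e', reset
Bit 2: prefix='1' (no match yet)
Bit 3: prefix='10' -> emit 'l', reset
Bit 4: prefix='0' -> emit 'm', reset
Bit 5: prefix='1' (no match yet)
Bit 6: prefix='11' -> emit 'e', reset
Bit 7: prefix='1' (no match yet)
Bit 8: prefix='11' -> emit 'e', reset

Answer: 0 2 4 5 7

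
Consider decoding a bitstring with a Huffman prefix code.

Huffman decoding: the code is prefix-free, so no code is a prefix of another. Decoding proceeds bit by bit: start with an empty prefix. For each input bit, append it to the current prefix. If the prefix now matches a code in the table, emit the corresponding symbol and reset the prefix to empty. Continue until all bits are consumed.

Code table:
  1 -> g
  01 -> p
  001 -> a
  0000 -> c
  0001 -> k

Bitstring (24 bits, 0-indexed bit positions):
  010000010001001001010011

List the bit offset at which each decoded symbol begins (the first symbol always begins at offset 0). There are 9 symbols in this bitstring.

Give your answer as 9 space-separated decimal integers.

Bit 0: prefix='0' (no match yet)
Bit 1: prefix='01' -> emit 'p', reset
Bit 2: prefix='0' (no match yet)
Bit 3: prefix='00' (no match yet)
Bit 4: prefix='000' (no match yet)
Bit 5: prefix='0000' -> emit 'c', reset
Bit 6: prefix='0' (no match yet)
Bit 7: prefix='01' -> emit 'p', reset
Bit 8: prefix='0' (no match yet)
Bit 9: prefix='00' (no match yet)
Bit 10: prefix='000' (no match yet)
Bit 11: prefix='0001' -> emit 'k', reset
Bit 12: prefix='0' (no match yet)
Bit 13: prefix='00' (no match yet)
Bit 14: prefix='001' -> emit 'a', reset
Bit 15: prefix='0' (no match yet)
Bit 16: prefix='00' (no match yet)
Bit 17: prefix='001' -> emit 'a', reset
Bit 18: prefix='0' (no match yet)
Bit 19: prefix='01' -> emit 'p', reset
Bit 20: prefix='0' (no match yet)
Bit 21: prefix='00' (no match yet)
Bit 22: prefix='001' -> emit 'a', reset
Bit 23: prefix='1' -> emit 'g', reset

Answer: 0 2 6 8 12 15 18 20 23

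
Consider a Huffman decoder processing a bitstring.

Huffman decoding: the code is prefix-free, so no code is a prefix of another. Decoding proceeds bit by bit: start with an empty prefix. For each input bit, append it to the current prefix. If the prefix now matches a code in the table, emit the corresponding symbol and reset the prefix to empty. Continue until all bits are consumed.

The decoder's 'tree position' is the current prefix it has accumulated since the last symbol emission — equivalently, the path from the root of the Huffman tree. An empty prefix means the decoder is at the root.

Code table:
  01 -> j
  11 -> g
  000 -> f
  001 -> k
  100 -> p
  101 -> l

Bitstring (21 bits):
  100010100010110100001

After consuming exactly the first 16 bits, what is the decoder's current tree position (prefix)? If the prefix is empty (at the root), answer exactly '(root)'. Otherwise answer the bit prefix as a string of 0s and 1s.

Answer: (root)

Derivation:
Bit 0: prefix='1' (no match yet)
Bit 1: prefix='10' (no match yet)
Bit 2: prefix='100' -> emit 'p', reset
Bit 3: prefix='0' (no match yet)
Bit 4: prefix='01' -> emit 'j', reset
Bit 5: prefix='0' (no match yet)
Bit 6: prefix='01' -> emit 'j', reset
Bit 7: prefix='0' (no match yet)
Bit 8: prefix='00' (no match yet)
Bit 9: prefix='000' -> emit 'f', reset
Bit 10: prefix='1' (no match yet)
Bit 11: prefix='10' (no match yet)
Bit 12: prefix='101' -> emit 'l', reset
Bit 13: prefix='1' (no match yet)
Bit 14: prefix='10' (no match yet)
Bit 15: prefix='101' -> emit 'l', reset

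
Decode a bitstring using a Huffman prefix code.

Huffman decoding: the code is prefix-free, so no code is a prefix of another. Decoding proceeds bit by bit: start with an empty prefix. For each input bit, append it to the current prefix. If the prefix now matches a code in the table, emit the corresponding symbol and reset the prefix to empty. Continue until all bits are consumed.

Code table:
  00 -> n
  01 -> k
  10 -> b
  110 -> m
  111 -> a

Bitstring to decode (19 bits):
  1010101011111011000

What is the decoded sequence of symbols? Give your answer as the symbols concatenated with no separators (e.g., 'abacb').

Bit 0: prefix='1' (no match yet)
Bit 1: prefix='10' -> emit 'b', reset
Bit 2: prefix='1' (no match yet)
Bit 3: prefix='10' -> emit 'b', reset
Bit 4: prefix='1' (no match yet)
Bit 5: prefix='10' -> emit 'b', reset
Bit 6: prefix='1' (no match yet)
Bit 7: prefix='10' -> emit 'b', reset
Bit 8: prefix='1' (no match yet)
Bit 9: prefix='11' (no match yet)
Bit 10: prefix='111' -> emit 'a', reset
Bit 11: prefix='1' (no match yet)
Bit 12: prefix='11' (no match yet)
Bit 13: prefix='110' -> emit 'm', reset
Bit 14: prefix='1' (no match yet)
Bit 15: prefix='11' (no match yet)
Bit 16: prefix='110' -> emit 'm', reset
Bit 17: prefix='0' (no match yet)
Bit 18: prefix='00' -> emit 'n', reset

Answer: bbbbammn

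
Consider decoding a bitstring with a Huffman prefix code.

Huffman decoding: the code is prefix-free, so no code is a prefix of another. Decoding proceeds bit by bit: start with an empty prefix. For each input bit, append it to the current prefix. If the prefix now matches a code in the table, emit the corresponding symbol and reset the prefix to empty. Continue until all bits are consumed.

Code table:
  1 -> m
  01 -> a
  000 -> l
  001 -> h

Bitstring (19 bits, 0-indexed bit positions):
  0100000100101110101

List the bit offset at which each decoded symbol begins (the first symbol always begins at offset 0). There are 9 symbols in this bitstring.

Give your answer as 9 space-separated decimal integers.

Bit 0: prefix='0' (no match yet)
Bit 1: prefix='01' -> emit 'a', reset
Bit 2: prefix='0' (no match yet)
Bit 3: prefix='00' (no match yet)
Bit 4: prefix='000' -> emit 'l', reset
Bit 5: prefix='0' (no match yet)
Bit 6: prefix='00' (no match yet)
Bit 7: prefix='001' -> emit 'h', reset
Bit 8: prefix='0' (no match yet)
Bit 9: prefix='00' (no match yet)
Bit 10: prefix='001' -> emit 'h', reset
Bit 11: prefix='0' (no match yet)
Bit 12: prefix='01' -> emit 'a', reset
Bit 13: prefix='1' -> emit 'm', reset
Bit 14: prefix='1' -> emit 'm', reset
Bit 15: prefix='0' (no match yet)
Bit 16: prefix='01' -> emit 'a', reset
Bit 17: prefix='0' (no match yet)
Bit 18: prefix='01' -> emit 'a', reset

Answer: 0 2 5 8 11 13 14 15 17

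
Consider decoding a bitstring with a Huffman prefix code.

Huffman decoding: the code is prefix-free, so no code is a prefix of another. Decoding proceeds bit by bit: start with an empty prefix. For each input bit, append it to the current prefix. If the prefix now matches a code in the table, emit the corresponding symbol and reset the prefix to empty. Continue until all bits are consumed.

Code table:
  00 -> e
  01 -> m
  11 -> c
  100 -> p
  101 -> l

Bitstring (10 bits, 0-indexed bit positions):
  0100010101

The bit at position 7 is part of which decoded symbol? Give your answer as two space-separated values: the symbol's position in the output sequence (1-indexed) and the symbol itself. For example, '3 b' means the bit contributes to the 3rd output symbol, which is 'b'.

Answer: 4 m

Derivation:
Bit 0: prefix='0' (no match yet)
Bit 1: prefix='01' -> emit 'm', reset
Bit 2: prefix='0' (no match yet)
Bit 3: prefix='00' -> emit 'e', reset
Bit 4: prefix='0' (no match yet)
Bit 5: prefix='01' -> emit 'm', reset
Bit 6: prefix='0' (no match yet)
Bit 7: prefix='01' -> emit 'm', reset
Bit 8: prefix='0' (no match yet)
Bit 9: prefix='01' -> emit 'm', reset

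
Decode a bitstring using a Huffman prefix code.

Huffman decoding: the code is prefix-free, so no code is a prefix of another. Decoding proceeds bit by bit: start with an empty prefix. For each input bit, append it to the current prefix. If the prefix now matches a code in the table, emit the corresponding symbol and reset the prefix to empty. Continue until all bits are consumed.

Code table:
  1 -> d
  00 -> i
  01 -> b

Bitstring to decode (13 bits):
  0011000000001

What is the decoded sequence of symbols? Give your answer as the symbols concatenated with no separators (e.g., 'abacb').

Answer: iddiiiid

Derivation:
Bit 0: prefix='0' (no match yet)
Bit 1: prefix='00' -> emit 'i', reset
Bit 2: prefix='1' -> emit 'd', reset
Bit 3: prefix='1' -> emit 'd', reset
Bit 4: prefix='0' (no match yet)
Bit 5: prefix='00' -> emit 'i', reset
Bit 6: prefix='0' (no match yet)
Bit 7: prefix='00' -> emit 'i', reset
Bit 8: prefix='0' (no match yet)
Bit 9: prefix='00' -> emit 'i', reset
Bit 10: prefix='0' (no match yet)
Bit 11: prefix='00' -> emit 'i', reset
Bit 12: prefix='1' -> emit 'd', reset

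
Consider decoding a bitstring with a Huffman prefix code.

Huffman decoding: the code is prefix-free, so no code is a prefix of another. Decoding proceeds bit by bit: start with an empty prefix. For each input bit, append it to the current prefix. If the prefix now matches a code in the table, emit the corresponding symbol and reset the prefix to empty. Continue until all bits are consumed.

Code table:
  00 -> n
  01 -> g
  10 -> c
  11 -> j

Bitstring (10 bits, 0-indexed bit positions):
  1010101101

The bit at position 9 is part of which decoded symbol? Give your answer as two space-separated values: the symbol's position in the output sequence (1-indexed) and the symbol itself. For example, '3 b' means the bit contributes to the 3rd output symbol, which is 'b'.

Bit 0: prefix='1' (no match yet)
Bit 1: prefix='10' -> emit 'c', reset
Bit 2: prefix='1' (no match yet)
Bit 3: prefix='10' -> emit 'c', reset
Bit 4: prefix='1' (no match yet)
Bit 5: prefix='10' -> emit 'c', reset
Bit 6: prefix='1' (no match yet)
Bit 7: prefix='11' -> emit 'j', reset
Bit 8: prefix='0' (no match yet)
Bit 9: prefix='01' -> emit 'g', reset

Answer: 5 g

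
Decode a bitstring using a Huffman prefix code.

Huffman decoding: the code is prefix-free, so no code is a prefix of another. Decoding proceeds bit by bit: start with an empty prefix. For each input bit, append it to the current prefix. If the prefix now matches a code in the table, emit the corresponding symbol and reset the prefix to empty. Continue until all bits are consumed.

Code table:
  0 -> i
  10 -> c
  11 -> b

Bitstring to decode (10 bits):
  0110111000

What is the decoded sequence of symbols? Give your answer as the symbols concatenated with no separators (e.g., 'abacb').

Answer: ibibcii

Derivation:
Bit 0: prefix='0' -> emit 'i', reset
Bit 1: prefix='1' (no match yet)
Bit 2: prefix='11' -> emit 'b', reset
Bit 3: prefix='0' -> emit 'i', reset
Bit 4: prefix='1' (no match yet)
Bit 5: prefix='11' -> emit 'b', reset
Bit 6: prefix='1' (no match yet)
Bit 7: prefix='10' -> emit 'c', reset
Bit 8: prefix='0' -> emit 'i', reset
Bit 9: prefix='0' -> emit 'i', reset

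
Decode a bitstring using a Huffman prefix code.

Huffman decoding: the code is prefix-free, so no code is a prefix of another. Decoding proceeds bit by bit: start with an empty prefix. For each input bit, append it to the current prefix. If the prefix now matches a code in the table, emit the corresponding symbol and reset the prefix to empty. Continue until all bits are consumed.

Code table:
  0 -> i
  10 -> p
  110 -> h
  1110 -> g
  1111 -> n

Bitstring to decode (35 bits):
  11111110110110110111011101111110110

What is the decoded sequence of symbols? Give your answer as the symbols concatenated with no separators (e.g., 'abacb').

Bit 0: prefix='1' (no match yet)
Bit 1: prefix='11' (no match yet)
Bit 2: prefix='111' (no match yet)
Bit 3: prefix='1111' -> emit 'n', reset
Bit 4: prefix='1' (no match yet)
Bit 5: prefix='11' (no match yet)
Bit 6: prefix='111' (no match yet)
Bit 7: prefix='1110' -> emit 'g', reset
Bit 8: prefix='1' (no match yet)
Bit 9: prefix='11' (no match yet)
Bit 10: prefix='110' -> emit 'h', reset
Bit 11: prefix='1' (no match yet)
Bit 12: prefix='11' (no match yet)
Bit 13: prefix='110' -> emit 'h', reset
Bit 14: prefix='1' (no match yet)
Bit 15: prefix='11' (no match yet)
Bit 16: prefix='110' -> emit 'h', reset
Bit 17: prefix='1' (no match yet)
Bit 18: prefix='11' (no match yet)
Bit 19: prefix='111' (no match yet)
Bit 20: prefix='1110' -> emit 'g', reset
Bit 21: prefix='1' (no match yet)
Bit 22: prefix='11' (no match yet)
Bit 23: prefix='111' (no match yet)
Bit 24: prefix='1110' -> emit 'g', reset
Bit 25: prefix='1' (no match yet)
Bit 26: prefix='11' (no match yet)
Bit 27: prefix='111' (no match yet)
Bit 28: prefix='1111' -> emit 'n', reset
Bit 29: prefix='1' (no match yet)
Bit 30: prefix='11' (no match yet)
Bit 31: prefix='110' -> emit 'h', reset
Bit 32: prefix='1' (no match yet)
Bit 33: prefix='11' (no match yet)
Bit 34: prefix='110' -> emit 'h', reset

Answer: nghhhggnhh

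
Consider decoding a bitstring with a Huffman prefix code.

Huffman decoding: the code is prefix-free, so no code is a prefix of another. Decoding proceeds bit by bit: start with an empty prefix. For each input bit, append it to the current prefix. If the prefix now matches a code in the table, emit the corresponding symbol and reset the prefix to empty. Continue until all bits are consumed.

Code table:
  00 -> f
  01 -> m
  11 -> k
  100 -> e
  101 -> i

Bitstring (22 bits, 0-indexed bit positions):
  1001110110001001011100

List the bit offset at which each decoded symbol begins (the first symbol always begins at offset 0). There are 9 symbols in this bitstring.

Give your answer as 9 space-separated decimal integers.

Answer: 0 3 5 8 11 13 15 18 20

Derivation:
Bit 0: prefix='1' (no match yet)
Bit 1: prefix='10' (no match yet)
Bit 2: prefix='100' -> emit 'e', reset
Bit 3: prefix='1' (no match yet)
Bit 4: prefix='11' -> emit 'k', reset
Bit 5: prefix='1' (no match yet)
Bit 6: prefix='10' (no match yet)
Bit 7: prefix='101' -> emit 'i', reset
Bit 8: prefix='1' (no match yet)
Bit 9: prefix='10' (no match yet)
Bit 10: prefix='100' -> emit 'e', reset
Bit 11: prefix='0' (no match yet)
Bit 12: prefix='01' -> emit 'm', reset
Bit 13: prefix='0' (no match yet)
Bit 14: prefix='00' -> emit 'f', reset
Bit 15: prefix='1' (no match yet)
Bit 16: prefix='10' (no match yet)
Bit 17: prefix='101' -> emit 'i', reset
Bit 18: prefix='1' (no match yet)
Bit 19: prefix='11' -> emit 'k', reset
Bit 20: prefix='0' (no match yet)
Bit 21: prefix='00' -> emit 'f', reset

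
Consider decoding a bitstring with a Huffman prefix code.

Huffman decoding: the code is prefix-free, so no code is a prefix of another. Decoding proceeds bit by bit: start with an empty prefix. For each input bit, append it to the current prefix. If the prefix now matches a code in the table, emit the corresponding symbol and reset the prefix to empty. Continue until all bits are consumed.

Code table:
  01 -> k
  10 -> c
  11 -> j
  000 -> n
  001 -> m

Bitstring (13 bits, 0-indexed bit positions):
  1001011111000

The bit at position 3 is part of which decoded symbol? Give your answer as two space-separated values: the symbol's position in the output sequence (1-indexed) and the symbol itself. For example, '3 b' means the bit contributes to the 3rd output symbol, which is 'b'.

Answer: 2 k

Derivation:
Bit 0: prefix='1' (no match yet)
Bit 1: prefix='10' -> emit 'c', reset
Bit 2: prefix='0' (no match yet)
Bit 3: prefix='01' -> emit 'k', reset
Bit 4: prefix='0' (no match yet)
Bit 5: prefix='01' -> emit 'k', reset
Bit 6: prefix='1' (no match yet)
Bit 7: prefix='11' -> emit 'j', reset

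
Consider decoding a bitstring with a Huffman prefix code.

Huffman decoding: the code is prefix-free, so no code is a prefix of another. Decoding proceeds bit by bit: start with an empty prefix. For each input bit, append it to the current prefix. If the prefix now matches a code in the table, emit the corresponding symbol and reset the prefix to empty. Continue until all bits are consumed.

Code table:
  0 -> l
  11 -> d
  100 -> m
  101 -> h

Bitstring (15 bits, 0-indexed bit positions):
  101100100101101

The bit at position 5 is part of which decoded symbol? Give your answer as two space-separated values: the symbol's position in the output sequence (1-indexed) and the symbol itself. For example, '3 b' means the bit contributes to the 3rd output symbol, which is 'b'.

Bit 0: prefix='1' (no match yet)
Bit 1: prefix='10' (no match yet)
Bit 2: prefix='101' -> emit 'h', reset
Bit 3: prefix='1' (no match yet)
Bit 4: prefix='10' (no match yet)
Bit 5: prefix='100' -> emit 'm', reset
Bit 6: prefix='1' (no match yet)
Bit 7: prefix='10' (no match yet)
Bit 8: prefix='100' -> emit 'm', reset
Bit 9: prefix='1' (no match yet)

Answer: 2 m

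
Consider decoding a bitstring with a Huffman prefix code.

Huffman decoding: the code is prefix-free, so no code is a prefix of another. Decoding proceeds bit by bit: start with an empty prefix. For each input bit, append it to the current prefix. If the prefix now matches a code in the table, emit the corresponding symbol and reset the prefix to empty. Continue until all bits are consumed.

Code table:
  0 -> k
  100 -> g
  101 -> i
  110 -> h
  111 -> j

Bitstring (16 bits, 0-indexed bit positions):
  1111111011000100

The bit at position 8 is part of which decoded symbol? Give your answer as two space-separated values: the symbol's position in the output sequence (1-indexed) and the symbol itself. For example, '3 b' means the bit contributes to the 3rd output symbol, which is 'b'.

Bit 0: prefix='1' (no match yet)
Bit 1: prefix='11' (no match yet)
Bit 2: prefix='111' -> emit 'j', reset
Bit 3: prefix='1' (no match yet)
Bit 4: prefix='11' (no match yet)
Bit 5: prefix='111' -> emit 'j', reset
Bit 6: prefix='1' (no match yet)
Bit 7: prefix='10' (no match yet)
Bit 8: prefix='101' -> emit 'i', reset
Bit 9: prefix='1' (no match yet)
Bit 10: prefix='10' (no match yet)
Bit 11: prefix='100' -> emit 'g', reset
Bit 12: prefix='0' -> emit 'k', reset

Answer: 3 i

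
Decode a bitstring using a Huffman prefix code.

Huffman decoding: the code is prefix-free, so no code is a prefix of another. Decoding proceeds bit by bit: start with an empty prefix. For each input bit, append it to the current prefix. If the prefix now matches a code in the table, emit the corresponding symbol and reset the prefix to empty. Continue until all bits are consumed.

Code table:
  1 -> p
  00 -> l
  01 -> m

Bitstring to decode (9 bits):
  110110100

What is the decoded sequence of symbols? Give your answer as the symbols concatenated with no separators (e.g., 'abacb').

Bit 0: prefix='1' -> emit 'p', reset
Bit 1: prefix='1' -> emit 'p', reset
Bit 2: prefix='0' (no match yet)
Bit 3: prefix='01' -> emit 'm', reset
Bit 4: prefix='1' -> emit 'p', reset
Bit 5: prefix='0' (no match yet)
Bit 6: prefix='01' -> emit 'm', reset
Bit 7: prefix='0' (no match yet)
Bit 8: prefix='00' -> emit 'l', reset

Answer: ppmpml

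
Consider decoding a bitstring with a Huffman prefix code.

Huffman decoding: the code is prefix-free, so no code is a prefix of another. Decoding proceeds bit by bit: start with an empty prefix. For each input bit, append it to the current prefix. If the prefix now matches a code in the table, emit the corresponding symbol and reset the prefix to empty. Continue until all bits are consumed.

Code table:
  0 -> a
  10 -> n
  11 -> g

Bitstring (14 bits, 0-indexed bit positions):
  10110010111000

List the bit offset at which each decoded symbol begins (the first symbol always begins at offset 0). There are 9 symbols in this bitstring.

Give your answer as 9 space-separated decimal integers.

Bit 0: prefix='1' (no match yet)
Bit 1: prefix='10' -> emit 'n', reset
Bit 2: prefix='1' (no match yet)
Bit 3: prefix='11' -> emit 'g', reset
Bit 4: prefix='0' -> emit 'a', reset
Bit 5: prefix='0' -> emit 'a', reset
Bit 6: prefix='1' (no match yet)
Bit 7: prefix='10' -> emit 'n', reset
Bit 8: prefix='1' (no match yet)
Bit 9: prefix='11' -> emit 'g', reset
Bit 10: prefix='1' (no match yet)
Bit 11: prefix='10' -> emit 'n', reset
Bit 12: prefix='0' -> emit 'a', reset
Bit 13: prefix='0' -> emit 'a', reset

Answer: 0 2 4 5 6 8 10 12 13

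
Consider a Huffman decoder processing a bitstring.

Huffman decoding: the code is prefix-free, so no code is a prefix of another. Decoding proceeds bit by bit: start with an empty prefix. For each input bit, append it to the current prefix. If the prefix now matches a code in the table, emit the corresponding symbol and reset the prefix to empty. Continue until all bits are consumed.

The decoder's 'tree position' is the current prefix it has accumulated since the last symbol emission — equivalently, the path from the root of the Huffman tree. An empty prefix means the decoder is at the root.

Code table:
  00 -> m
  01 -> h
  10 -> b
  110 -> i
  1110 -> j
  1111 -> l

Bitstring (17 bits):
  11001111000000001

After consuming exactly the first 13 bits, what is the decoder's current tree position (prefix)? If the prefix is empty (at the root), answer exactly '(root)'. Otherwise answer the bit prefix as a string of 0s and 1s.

Bit 0: prefix='1' (no match yet)
Bit 1: prefix='11' (no match yet)
Bit 2: prefix='110' -> emit 'i', reset
Bit 3: prefix='0' (no match yet)
Bit 4: prefix='01' -> emit 'h', reset
Bit 5: prefix='1' (no match yet)
Bit 6: prefix='11' (no match yet)
Bit 7: prefix='111' (no match yet)
Bit 8: prefix='1110' -> emit 'j', reset
Bit 9: prefix='0' (no match yet)
Bit 10: prefix='00' -> emit 'm', reset
Bit 11: prefix='0' (no match yet)
Bit 12: prefix='00' -> emit 'm', reset

Answer: (root)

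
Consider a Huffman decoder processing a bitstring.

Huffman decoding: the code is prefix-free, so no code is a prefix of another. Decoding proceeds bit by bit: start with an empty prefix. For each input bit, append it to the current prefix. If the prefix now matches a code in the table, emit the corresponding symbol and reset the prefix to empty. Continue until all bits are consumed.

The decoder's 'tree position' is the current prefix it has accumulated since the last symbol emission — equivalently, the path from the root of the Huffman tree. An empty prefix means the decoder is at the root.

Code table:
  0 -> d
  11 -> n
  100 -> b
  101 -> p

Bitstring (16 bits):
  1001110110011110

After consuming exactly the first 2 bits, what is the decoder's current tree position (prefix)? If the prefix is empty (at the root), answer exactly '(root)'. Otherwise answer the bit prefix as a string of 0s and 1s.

Bit 0: prefix='1' (no match yet)
Bit 1: prefix='10' (no match yet)

Answer: 10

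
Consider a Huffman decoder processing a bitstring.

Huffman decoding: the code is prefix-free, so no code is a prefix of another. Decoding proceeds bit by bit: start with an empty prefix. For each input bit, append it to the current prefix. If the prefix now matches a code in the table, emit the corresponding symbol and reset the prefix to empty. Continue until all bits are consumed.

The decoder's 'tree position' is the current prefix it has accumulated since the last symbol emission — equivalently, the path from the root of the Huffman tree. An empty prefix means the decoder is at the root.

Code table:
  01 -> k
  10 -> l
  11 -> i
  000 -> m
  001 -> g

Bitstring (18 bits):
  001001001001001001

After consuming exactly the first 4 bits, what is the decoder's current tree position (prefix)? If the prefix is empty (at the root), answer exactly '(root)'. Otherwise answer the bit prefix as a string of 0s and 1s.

Answer: 0

Derivation:
Bit 0: prefix='0' (no match yet)
Bit 1: prefix='00' (no match yet)
Bit 2: prefix='001' -> emit 'g', reset
Bit 3: prefix='0' (no match yet)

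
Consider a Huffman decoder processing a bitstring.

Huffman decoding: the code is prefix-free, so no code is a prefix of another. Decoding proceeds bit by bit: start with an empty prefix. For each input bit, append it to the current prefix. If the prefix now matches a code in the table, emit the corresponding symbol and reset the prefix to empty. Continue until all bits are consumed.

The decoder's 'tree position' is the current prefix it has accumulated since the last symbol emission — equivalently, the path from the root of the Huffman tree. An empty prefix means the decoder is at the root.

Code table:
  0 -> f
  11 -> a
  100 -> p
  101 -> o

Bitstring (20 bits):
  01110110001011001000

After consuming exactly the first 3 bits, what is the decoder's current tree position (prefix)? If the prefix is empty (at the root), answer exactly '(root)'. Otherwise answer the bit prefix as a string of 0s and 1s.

Answer: (root)

Derivation:
Bit 0: prefix='0' -> emit 'f', reset
Bit 1: prefix='1' (no match yet)
Bit 2: prefix='11' -> emit 'a', reset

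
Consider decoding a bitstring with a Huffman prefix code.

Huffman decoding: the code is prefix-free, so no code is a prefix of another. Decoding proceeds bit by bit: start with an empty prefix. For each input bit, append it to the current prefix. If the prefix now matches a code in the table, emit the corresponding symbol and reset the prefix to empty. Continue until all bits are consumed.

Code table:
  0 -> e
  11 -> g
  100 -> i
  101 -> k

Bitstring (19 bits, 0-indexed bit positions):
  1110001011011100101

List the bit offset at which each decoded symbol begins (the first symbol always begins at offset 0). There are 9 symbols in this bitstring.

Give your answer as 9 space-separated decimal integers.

Answer: 0 2 5 6 9 12 14 15 16

Derivation:
Bit 0: prefix='1' (no match yet)
Bit 1: prefix='11' -> emit 'g', reset
Bit 2: prefix='1' (no match yet)
Bit 3: prefix='10' (no match yet)
Bit 4: prefix='100' -> emit 'i', reset
Bit 5: prefix='0' -> emit 'e', reset
Bit 6: prefix='1' (no match yet)
Bit 7: prefix='10' (no match yet)
Bit 8: prefix='101' -> emit 'k', reset
Bit 9: prefix='1' (no match yet)
Bit 10: prefix='10' (no match yet)
Bit 11: prefix='101' -> emit 'k', reset
Bit 12: prefix='1' (no match yet)
Bit 13: prefix='11' -> emit 'g', reset
Bit 14: prefix='0' -> emit 'e', reset
Bit 15: prefix='0' -> emit 'e', reset
Bit 16: prefix='1' (no match yet)
Bit 17: prefix='10' (no match yet)
Bit 18: prefix='101' -> emit 'k', reset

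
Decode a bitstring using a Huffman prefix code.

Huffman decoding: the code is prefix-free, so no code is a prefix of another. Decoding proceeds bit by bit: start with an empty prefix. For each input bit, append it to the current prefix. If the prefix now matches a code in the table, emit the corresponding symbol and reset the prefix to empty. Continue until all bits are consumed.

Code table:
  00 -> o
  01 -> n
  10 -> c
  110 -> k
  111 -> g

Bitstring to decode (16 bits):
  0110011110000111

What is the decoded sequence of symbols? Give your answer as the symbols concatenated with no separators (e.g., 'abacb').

Bit 0: prefix='0' (no match yet)
Bit 1: prefix='01' -> emit 'n', reset
Bit 2: prefix='1' (no match yet)
Bit 3: prefix='10' -> emit 'c', reset
Bit 4: prefix='0' (no match yet)
Bit 5: prefix='01' -> emit 'n', reset
Bit 6: prefix='1' (no match yet)
Bit 7: prefix='11' (no match yet)
Bit 8: prefix='111' -> emit 'g', reset
Bit 9: prefix='0' (no match yet)
Bit 10: prefix='00' -> emit 'o', reset
Bit 11: prefix='0' (no match yet)
Bit 12: prefix='00' -> emit 'o', reset
Bit 13: prefix='1' (no match yet)
Bit 14: prefix='11' (no match yet)
Bit 15: prefix='111' -> emit 'g', reset

Answer: ncngoog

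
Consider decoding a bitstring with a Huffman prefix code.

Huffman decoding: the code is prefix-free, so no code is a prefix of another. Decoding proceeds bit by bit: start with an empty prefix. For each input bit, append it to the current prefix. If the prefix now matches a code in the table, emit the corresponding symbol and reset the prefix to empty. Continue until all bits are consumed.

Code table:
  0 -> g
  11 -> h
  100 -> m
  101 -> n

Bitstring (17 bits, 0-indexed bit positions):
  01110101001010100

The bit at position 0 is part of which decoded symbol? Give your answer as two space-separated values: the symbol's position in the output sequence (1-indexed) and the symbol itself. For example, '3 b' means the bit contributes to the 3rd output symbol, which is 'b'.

Answer: 1 g

Derivation:
Bit 0: prefix='0' -> emit 'g', reset
Bit 1: prefix='1' (no match yet)
Bit 2: prefix='11' -> emit 'h', reset
Bit 3: prefix='1' (no match yet)
Bit 4: prefix='10' (no match yet)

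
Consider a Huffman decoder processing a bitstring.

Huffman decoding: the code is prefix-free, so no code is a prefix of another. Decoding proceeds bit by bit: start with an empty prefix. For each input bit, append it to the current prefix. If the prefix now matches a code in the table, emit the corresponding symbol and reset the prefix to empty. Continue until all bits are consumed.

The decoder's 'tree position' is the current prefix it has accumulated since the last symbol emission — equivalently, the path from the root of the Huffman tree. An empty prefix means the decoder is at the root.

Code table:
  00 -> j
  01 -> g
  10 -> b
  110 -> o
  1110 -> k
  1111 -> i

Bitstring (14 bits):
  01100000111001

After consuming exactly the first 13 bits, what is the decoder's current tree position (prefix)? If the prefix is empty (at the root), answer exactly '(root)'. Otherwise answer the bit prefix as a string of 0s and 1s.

Answer: 0

Derivation:
Bit 0: prefix='0' (no match yet)
Bit 1: prefix='01' -> emit 'g', reset
Bit 2: prefix='1' (no match yet)
Bit 3: prefix='10' -> emit 'b', reset
Bit 4: prefix='0' (no match yet)
Bit 5: prefix='00' -> emit 'j', reset
Bit 6: prefix='0' (no match yet)
Bit 7: prefix='00' -> emit 'j', reset
Bit 8: prefix='1' (no match yet)
Bit 9: prefix='11' (no match yet)
Bit 10: prefix='111' (no match yet)
Bit 11: prefix='1110' -> emit 'k', reset
Bit 12: prefix='0' (no match yet)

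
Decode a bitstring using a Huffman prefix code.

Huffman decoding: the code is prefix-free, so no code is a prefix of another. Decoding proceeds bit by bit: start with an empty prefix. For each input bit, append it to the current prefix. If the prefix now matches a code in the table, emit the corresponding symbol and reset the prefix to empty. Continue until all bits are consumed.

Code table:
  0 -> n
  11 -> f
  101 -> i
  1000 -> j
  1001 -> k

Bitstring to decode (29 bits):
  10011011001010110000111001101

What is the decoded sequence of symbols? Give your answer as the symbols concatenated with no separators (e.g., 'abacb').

Answer: kiknijnfki

Derivation:
Bit 0: prefix='1' (no match yet)
Bit 1: prefix='10' (no match yet)
Bit 2: prefix='100' (no match yet)
Bit 3: prefix='1001' -> emit 'k', reset
Bit 4: prefix='1' (no match yet)
Bit 5: prefix='10' (no match yet)
Bit 6: prefix='101' -> emit 'i', reset
Bit 7: prefix='1' (no match yet)
Bit 8: prefix='10' (no match yet)
Bit 9: prefix='100' (no match yet)
Bit 10: prefix='1001' -> emit 'k', reset
Bit 11: prefix='0' -> emit 'n', reset
Bit 12: prefix='1' (no match yet)
Bit 13: prefix='10' (no match yet)
Bit 14: prefix='101' -> emit 'i', reset
Bit 15: prefix='1' (no match yet)
Bit 16: prefix='10' (no match yet)
Bit 17: prefix='100' (no match yet)
Bit 18: prefix='1000' -> emit 'j', reset
Bit 19: prefix='0' -> emit 'n', reset
Bit 20: prefix='1' (no match yet)
Bit 21: prefix='11' -> emit 'f', reset
Bit 22: prefix='1' (no match yet)
Bit 23: prefix='10' (no match yet)
Bit 24: prefix='100' (no match yet)
Bit 25: prefix='1001' -> emit 'k', reset
Bit 26: prefix='1' (no match yet)
Bit 27: prefix='10' (no match yet)
Bit 28: prefix='101' -> emit 'i', reset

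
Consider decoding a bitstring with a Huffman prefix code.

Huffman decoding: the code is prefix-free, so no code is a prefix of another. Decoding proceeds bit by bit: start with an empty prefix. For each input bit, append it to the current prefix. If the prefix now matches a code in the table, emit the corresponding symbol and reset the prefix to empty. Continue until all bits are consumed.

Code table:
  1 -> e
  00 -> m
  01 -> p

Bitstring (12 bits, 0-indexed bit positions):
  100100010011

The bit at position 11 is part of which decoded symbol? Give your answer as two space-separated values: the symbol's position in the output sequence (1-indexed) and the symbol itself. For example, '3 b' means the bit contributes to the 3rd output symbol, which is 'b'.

Bit 0: prefix='1' -> emit 'e', reset
Bit 1: prefix='0' (no match yet)
Bit 2: prefix='00' -> emit 'm', reset
Bit 3: prefix='1' -> emit 'e', reset
Bit 4: prefix='0' (no match yet)
Bit 5: prefix='00' -> emit 'm', reset
Bit 6: prefix='0' (no match yet)
Bit 7: prefix='01' -> emit 'p', reset
Bit 8: prefix='0' (no match yet)
Bit 9: prefix='00' -> emit 'm', reset
Bit 10: prefix='1' -> emit 'e', reset
Bit 11: prefix='1' -> emit 'e', reset

Answer: 8 e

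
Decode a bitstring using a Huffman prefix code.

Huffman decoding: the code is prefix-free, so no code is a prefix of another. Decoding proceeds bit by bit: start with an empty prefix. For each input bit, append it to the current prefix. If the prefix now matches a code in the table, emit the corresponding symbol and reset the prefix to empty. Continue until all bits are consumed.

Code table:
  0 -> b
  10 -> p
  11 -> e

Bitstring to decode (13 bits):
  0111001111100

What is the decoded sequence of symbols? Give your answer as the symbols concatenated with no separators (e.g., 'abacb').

Bit 0: prefix='0' -> emit 'b', reset
Bit 1: prefix='1' (no match yet)
Bit 2: prefix='11' -> emit 'e', reset
Bit 3: prefix='1' (no match yet)
Bit 4: prefix='10' -> emit 'p', reset
Bit 5: prefix='0' -> emit 'b', reset
Bit 6: prefix='1' (no match yet)
Bit 7: prefix='11' -> emit 'e', reset
Bit 8: prefix='1' (no match yet)
Bit 9: prefix='11' -> emit 'e', reset
Bit 10: prefix='1' (no match yet)
Bit 11: prefix='10' -> emit 'p', reset
Bit 12: prefix='0' -> emit 'b', reset

Answer: bepbeepb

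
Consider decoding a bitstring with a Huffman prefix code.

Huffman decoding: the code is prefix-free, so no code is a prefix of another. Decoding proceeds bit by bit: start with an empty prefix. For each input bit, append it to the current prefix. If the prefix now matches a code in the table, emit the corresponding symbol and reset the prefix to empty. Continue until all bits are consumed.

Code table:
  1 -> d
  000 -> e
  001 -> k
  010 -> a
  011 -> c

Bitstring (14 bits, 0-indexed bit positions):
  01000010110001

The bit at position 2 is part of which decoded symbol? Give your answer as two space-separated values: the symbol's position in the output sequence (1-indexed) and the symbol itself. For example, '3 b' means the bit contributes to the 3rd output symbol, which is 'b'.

Answer: 1 a

Derivation:
Bit 0: prefix='0' (no match yet)
Bit 1: prefix='01' (no match yet)
Bit 2: prefix='010' -> emit 'a', reset
Bit 3: prefix='0' (no match yet)
Bit 4: prefix='00' (no match yet)
Bit 5: prefix='000' -> emit 'e', reset
Bit 6: prefix='1' -> emit 'd', reset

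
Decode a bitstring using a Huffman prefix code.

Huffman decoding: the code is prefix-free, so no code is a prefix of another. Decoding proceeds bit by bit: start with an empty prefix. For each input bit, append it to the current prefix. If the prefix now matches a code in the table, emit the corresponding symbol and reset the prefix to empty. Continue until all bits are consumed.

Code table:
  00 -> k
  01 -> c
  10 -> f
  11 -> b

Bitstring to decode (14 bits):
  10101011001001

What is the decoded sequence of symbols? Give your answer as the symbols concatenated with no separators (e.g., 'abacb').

Answer: fffbkfc

Derivation:
Bit 0: prefix='1' (no match yet)
Bit 1: prefix='10' -> emit 'f', reset
Bit 2: prefix='1' (no match yet)
Bit 3: prefix='10' -> emit 'f', reset
Bit 4: prefix='1' (no match yet)
Bit 5: prefix='10' -> emit 'f', reset
Bit 6: prefix='1' (no match yet)
Bit 7: prefix='11' -> emit 'b', reset
Bit 8: prefix='0' (no match yet)
Bit 9: prefix='00' -> emit 'k', reset
Bit 10: prefix='1' (no match yet)
Bit 11: prefix='10' -> emit 'f', reset
Bit 12: prefix='0' (no match yet)
Bit 13: prefix='01' -> emit 'c', reset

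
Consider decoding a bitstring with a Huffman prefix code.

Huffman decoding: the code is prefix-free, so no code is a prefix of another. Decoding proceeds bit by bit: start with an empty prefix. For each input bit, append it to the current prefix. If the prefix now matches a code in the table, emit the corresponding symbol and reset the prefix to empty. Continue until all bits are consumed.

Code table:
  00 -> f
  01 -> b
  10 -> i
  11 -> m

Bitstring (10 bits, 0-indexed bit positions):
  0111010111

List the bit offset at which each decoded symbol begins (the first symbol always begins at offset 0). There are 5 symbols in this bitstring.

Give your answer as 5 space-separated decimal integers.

Answer: 0 2 4 6 8

Derivation:
Bit 0: prefix='0' (no match yet)
Bit 1: prefix='01' -> emit 'b', reset
Bit 2: prefix='1' (no match yet)
Bit 3: prefix='11' -> emit 'm', reset
Bit 4: prefix='0' (no match yet)
Bit 5: prefix='01' -> emit 'b', reset
Bit 6: prefix='0' (no match yet)
Bit 7: prefix='01' -> emit 'b', reset
Bit 8: prefix='1' (no match yet)
Bit 9: prefix='11' -> emit 'm', reset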